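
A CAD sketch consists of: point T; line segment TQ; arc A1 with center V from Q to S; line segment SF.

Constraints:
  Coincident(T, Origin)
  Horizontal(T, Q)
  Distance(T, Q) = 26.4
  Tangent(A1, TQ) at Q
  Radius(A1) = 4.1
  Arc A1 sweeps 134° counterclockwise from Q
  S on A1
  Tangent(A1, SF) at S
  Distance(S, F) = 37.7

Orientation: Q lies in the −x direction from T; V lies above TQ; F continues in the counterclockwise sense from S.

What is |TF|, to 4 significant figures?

60.20

T is at the origin; TQ is horizontal with |TQ| = 26.4 and Q on the −x side, so Q = (-26.40, 0.000). Tangency of A1 to TQ means the radius VQ is perpendicular to TQ, so V = Q + (0, 4.1) = (-26.40, 4.100). On A1, Q sits at bearing -90° from V; a 134° counterclockwise sweep puts S at bearing 44°, so S = V + 4.1·(cos 44°, sin 44°) = (-23.45, 6.948). Tangency of A1 to SF means the radius VS is perpendicular to SF, so SF runs along (−sin 44°, cos 44°); with |SF| = 37.7, F = (-49.64, 34.07). Then |TF| = |F − T| = 60.20.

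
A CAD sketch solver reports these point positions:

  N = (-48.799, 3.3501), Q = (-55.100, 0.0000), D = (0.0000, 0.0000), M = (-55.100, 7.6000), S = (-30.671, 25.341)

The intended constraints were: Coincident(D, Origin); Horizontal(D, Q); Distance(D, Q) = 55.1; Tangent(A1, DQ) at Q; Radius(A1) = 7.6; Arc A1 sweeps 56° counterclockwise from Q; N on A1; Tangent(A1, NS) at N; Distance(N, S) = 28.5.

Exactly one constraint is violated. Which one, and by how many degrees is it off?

Tangent(A1, NS) at N — off by 5.50°.

D = (0.00, 0.00) ✓; D.y = 0.00, Q.y = 0.00 ✓; |DQ| = 55.10 ✓; ∠(MQ, QD) = 90.00° ✓; |MQ| = 7.600 ✓; bearing(M→N) − bearing(M→Q) = 56.00° ✓; |MN| = 7.600 ✓; ∠(MN, NS) = 95.50° ✗; |NS| = 28.50 ✓.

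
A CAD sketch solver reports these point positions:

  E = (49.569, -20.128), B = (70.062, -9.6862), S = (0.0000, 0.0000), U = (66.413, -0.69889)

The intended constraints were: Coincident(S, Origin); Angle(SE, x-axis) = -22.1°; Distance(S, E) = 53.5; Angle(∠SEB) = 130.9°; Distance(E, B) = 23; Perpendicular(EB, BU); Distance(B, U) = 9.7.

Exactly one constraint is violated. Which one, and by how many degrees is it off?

Perpendicular(EB, BU) — off by 4.90°.

S = (0.00, 0.00) ✓; SE at -22.10° ✓; |SE| = 53.50 ✓; ∠SEB = 130.9° ✓; |EB| = 23.00 ✓; ∠(EB, BU) = 85.10° ✗; |BU| = 9.700 ✓.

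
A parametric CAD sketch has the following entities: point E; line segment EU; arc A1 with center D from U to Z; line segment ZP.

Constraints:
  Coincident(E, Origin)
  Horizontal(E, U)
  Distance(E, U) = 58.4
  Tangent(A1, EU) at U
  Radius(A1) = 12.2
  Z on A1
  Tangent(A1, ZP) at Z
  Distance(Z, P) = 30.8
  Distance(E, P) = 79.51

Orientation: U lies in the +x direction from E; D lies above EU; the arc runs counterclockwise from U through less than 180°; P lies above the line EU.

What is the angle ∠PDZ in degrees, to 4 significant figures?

68.39°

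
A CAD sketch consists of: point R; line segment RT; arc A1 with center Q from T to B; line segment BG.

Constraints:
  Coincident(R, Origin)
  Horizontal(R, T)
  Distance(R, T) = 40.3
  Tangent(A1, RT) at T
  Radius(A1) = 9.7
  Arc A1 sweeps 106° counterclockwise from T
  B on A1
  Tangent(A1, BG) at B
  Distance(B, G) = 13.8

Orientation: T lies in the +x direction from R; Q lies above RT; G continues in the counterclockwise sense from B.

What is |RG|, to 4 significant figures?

52.51

R is at the origin; R and T share the same y with |RT| = 40.3 and T on the +x side, so T = (40.30, 0.000). A1 meets RT tangentially, so QT is at right angles to RT, so Q = T + (0, 9.7) = (40.30, 9.700). On A1, T sits at bearing -90° from Q; a 106° counterclockwise sweep puts B at bearing 16°, so B = Q + 9.7·(cos 16°, sin 16°) = (49.62, 12.37). Tangency of A1 to BG means the radius QB is perpendicular to BG, so BG runs along (−sin 16°, cos 16°); with |BG| = 13.8, G = (45.82, 25.64). Then |RG| = |G − R| = 52.51.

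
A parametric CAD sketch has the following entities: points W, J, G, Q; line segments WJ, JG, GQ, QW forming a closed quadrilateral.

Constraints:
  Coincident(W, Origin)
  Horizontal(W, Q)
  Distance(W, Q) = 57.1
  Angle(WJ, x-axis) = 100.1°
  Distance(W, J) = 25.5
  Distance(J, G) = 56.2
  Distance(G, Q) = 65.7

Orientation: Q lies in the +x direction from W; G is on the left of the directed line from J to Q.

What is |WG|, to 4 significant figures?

72.94

W is at the origin; W and Q share the same y with |WQ| = 57.1 and Q in +x, so Q = (57.1, 0). WJ runs at 100.1° with |WJ| = 25.5, so J = (-4.472, 25.10). G is determined by |JG| = 56.2 and |GQ| = 65.7 together: it lies at the intersection of circle(J, 56.2) and circle(Q, 65.7). With |JQ| = 66.49, the foot of the radical line on JQ is 24.54 from J and the perpendicular offset is √(56.2² − 24.54²) = 50.56. Taking the left-of-JQ solution: G = (37.34, 62.66).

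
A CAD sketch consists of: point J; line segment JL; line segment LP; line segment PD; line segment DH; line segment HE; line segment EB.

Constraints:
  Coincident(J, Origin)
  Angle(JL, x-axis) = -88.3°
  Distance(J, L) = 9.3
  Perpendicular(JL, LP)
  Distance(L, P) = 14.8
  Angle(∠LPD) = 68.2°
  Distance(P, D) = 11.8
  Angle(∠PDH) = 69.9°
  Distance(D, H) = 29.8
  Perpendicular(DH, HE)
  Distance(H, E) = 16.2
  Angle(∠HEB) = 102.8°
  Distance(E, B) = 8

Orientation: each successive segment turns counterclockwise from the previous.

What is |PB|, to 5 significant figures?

19.221

J is at the origin; JL runs at -88.3° with length 9.3, so L = (0.27590, -9.2959). The perpendicularity gives LP at right angles to JL, so LP runs at 1.7000°; with |LP| = 14.8, P = (15.069, -8.8568). ∠LPD = 68.2° gives PD at 113.50° from the x-axis; with |PD| = 11.8, D = (10.364, 1.9645). ∠PDH = 69.9° gives DH at -136.40° from the x-axis; with |DH| = 29.8, H = (-11.216, -18.586). The perpendicularity gives HE at right angles to DH, so HE runs at -46.400°; with |HE| = 16.2, E = (-0.044342, -30.318). ∠HEB = 102.8° gives EB at 30.800° from the x-axis; with |EB| = 8.0, B = (6.8273, -26.221). Then |PB| = |B − P| = 19.221.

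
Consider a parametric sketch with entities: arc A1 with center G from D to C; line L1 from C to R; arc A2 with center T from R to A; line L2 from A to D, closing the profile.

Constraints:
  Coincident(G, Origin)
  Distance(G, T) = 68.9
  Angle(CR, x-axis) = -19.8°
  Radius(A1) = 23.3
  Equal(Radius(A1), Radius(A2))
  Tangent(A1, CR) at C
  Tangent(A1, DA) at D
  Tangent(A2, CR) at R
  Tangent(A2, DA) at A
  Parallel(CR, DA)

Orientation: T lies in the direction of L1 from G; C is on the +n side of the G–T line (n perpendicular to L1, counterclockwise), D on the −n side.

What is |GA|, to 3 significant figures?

72.7

The slot axis is L1's direction at -19.8°, so u = (cos -19.8°, sin -19.8°) = (0.941, -0.339) and n = (−sin -19.8°, cos -19.8°) = (0.339, 0.941). G is at the origin and T lies 68.9 along u from G, so T = 68.9·u = (64.8, -23.3). Tangency of A1 to both parallel lines with radius 23.3 puts C and D at G ± 23.3·n: C = (7.89, 21.9), D = (-7.89, -21.9). Equal radii place R and A the same way about T: R = T + 23.3·n = (72.7, -1.42), A = T − 23.3·n = (56.9, -45.3). Then |GA| = |A − G| = 72.7.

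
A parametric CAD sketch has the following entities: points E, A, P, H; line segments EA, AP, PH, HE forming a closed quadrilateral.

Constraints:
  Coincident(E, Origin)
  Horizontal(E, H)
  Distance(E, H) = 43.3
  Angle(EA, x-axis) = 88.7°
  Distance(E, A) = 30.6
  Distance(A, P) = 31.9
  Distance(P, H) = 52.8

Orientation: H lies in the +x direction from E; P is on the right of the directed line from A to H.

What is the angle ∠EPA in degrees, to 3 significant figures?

73.6°

Checks: |AP| = 31.90 ✓; |PH| = 52.80 ✓.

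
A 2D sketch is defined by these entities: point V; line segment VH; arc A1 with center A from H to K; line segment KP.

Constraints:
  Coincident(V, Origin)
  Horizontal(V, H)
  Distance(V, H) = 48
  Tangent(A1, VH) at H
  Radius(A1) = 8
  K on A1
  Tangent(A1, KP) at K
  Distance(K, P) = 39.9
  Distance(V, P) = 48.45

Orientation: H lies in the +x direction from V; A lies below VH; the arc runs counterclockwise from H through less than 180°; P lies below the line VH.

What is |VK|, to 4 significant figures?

40.93

V is at the origin; VH is horizontal with |VH| = 48.0 and H on the +x side, so H = (48.00, 0.000). Since A1 is tangent to VH there, AH ⟂ VH, so A = H + (0, -8) = (48.00, -8.000). Since AK ⟂ KP (tangency), |AP| = √(8.0² + 39.9²) = 40.69 regardless of where K sits on A1. So P lies on both circle(V, 48.45) and circle(A, 40.69); the below-VH intersection is P = (24.95, -41.53). K is the foot of the tangent from P: K = (40.65, -4.852).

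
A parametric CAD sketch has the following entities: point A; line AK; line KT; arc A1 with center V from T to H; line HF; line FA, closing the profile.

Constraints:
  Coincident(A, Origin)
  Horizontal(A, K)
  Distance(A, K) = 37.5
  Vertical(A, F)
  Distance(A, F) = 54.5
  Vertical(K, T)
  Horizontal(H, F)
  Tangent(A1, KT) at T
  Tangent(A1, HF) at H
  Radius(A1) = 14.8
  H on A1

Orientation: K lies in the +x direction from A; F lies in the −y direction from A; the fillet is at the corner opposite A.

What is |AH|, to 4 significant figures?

59.04

A is at the origin; A and K share the same y with |AK| = 37.5 and K on the +x side, so K = (37.50, 0.000). AF is vertical with |AF| = 54.5 and F on the −y side, so F = (0.000, -54.50). The virtual corner opposite A is at (37.50, -54.50). The tangent condition forces VT to be normal to KT and the tangent condition forces VH to be normal to HF, with radius 14.8, so the center V sits 14.8 in from both sides at V = (22.70, -39.70). That places the tangent points at T = (37.50, -39.70) on KT and H = (22.70, -54.50) on HF. Then |AH| = |H − A| = 59.04.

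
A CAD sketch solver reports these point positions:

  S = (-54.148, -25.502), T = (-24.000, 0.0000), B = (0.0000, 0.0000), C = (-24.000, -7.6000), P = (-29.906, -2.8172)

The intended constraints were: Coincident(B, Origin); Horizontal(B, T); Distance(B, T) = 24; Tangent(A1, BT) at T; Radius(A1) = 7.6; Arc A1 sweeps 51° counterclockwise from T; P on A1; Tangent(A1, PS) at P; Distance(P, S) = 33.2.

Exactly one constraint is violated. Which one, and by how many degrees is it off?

Tangent(A1, PS) at P — off by 7.90°.

B = (0.00, 0.00) ✓; B.y = 0.00, T.y = 0.00 ✓; |BT| = 24.00 ✓; ∠(CT, TB) = 90.00° ✓; |CT| = 7.600 ✓; bearing(C→P) − bearing(C→T) = 51.00° ✓; |CP| = 7.600 ✓; ∠(CP, PS) = 97.90° ✗; |PS| = 33.20 ✓.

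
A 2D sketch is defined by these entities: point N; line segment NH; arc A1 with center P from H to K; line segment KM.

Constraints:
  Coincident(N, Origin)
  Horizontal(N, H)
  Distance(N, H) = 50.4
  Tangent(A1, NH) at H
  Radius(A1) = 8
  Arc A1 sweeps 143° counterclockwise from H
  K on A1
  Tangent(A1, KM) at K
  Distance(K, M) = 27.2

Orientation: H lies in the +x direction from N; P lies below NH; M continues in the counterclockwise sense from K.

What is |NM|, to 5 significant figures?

74.003

N is at the origin; N and H share the same y with |NH| = 50.4 and H on the +x side, so H = (50.400, 0.0000). Tangency of A1 to NH means the radius PH is perpendicular to NH, so P = H + (0, -8) = (50.400, -8.0000). On A1, H sits at bearing 90° from P; a 143° counterclockwise sweep puts K at bearing 233°, so K = P + 8.0·(cos 233°, sin 233°) = (45.585, -14.389). Tangency of A1 to KM means the radius PK is perpendicular to KM, so KM runs along (−sin 233°, cos 233°); with |KM| = 27.2, M = (67.308, -30.758). Then |NM| = |M − N| = 74.003.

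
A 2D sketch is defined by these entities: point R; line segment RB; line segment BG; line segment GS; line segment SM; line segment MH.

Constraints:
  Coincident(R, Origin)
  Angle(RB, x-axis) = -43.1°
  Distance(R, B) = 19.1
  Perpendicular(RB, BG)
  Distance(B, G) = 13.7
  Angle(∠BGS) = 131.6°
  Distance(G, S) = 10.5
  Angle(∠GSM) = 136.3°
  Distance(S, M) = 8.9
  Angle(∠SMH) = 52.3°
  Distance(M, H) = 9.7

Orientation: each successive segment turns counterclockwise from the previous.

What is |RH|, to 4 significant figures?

15.48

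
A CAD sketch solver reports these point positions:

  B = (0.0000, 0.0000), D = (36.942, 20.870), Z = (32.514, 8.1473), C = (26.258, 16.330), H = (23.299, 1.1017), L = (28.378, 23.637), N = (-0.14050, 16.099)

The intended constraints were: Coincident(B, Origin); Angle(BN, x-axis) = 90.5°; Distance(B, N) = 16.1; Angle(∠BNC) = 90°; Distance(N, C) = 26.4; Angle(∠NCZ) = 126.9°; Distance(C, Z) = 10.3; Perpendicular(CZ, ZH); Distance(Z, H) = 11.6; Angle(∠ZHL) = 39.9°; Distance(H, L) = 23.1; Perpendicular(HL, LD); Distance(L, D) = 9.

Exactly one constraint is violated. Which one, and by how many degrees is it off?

Perpendicular(HL, LD) — off by 5.20°.

B = (0.00, 0.00) ✓; BN at 90.50° ✓; |BN| = 16.10 ✓; ∠BNC = 90.00° ✓; |NC| = 26.40 ✓; ∠NCZ = 126.9° ✓; |CZ| = 10.30 ✓; ∠(CZ, ZH) = 90.00° ✓; |ZH| = 11.60 ✓; ∠ZHL = 39.90° ✓; |HL| = 23.10 ✓; ∠(HL, LD) = 95.20° ✗; |LD| = 9.000 ✓.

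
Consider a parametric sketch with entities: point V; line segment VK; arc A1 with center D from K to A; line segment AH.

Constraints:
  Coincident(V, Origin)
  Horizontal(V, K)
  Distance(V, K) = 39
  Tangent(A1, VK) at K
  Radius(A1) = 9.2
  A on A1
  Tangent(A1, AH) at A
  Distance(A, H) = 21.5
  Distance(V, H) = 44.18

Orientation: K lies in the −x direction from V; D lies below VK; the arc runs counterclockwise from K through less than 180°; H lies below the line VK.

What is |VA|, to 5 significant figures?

48.303

V is at the origin; VK is horizontal with |VK| = 39.0 and K on the −x side, so K = (-39.000, 0.0000). The tangent condition forces DK to be normal to VK, so D = K + (0, -9.2) = (-39.000, -9.2000). Since DA ⟂ AH (tangency), |DH| = √(9.2² + 21.5²) = 23.386 regardless of where A sits on A1. So H lies on both circle(V, 44.18) and circle(D, 23.386); the below-VK intersection is H = (-31.225, -31.255). A is the foot of the tangent from H: A = (-45.774, -15.426).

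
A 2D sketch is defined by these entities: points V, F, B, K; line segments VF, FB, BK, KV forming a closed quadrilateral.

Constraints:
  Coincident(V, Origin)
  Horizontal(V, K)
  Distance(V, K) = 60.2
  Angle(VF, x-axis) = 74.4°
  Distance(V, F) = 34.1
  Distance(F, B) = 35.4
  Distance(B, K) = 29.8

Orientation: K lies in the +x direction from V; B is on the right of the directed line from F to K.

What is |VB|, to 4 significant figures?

31.17

V is at the origin; V and K share the same y with |VK| = 60.2 and K in +x, so K = (60.2, 0). VF runs at 74.4° with |VF| = 34.1, so F = (9.170, 32.84). B is determined by |FB| = 35.4 and |BK| = 29.8 together: it lies at the intersection of circle(F, 35.4) and circle(K, 29.8). With |FK| = 60.69, the foot of the radical line on FK is 33.35 from F and the perpendicular offset is √(35.4² − 33.35²) = 11.87. Taking the right-of-FK solution: B = (30.79, 4.814).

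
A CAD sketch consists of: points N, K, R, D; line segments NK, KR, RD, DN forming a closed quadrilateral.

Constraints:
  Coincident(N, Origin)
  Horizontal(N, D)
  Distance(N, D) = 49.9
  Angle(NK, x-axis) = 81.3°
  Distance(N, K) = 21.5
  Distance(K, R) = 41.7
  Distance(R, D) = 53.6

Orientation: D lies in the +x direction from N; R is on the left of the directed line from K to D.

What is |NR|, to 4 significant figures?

60.39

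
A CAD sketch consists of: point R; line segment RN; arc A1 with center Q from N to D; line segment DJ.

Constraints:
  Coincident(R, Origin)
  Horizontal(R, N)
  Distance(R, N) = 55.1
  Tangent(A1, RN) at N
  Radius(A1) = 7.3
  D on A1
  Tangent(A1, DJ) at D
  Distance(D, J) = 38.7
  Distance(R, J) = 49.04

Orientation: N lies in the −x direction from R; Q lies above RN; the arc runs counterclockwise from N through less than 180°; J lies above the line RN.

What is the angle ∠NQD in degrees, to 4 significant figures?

62.43°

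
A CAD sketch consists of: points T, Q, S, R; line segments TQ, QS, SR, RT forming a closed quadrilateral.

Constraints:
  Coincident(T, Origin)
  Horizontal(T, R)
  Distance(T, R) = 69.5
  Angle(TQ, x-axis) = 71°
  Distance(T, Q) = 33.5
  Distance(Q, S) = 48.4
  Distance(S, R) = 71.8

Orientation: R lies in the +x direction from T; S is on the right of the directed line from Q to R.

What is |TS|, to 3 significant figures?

15.3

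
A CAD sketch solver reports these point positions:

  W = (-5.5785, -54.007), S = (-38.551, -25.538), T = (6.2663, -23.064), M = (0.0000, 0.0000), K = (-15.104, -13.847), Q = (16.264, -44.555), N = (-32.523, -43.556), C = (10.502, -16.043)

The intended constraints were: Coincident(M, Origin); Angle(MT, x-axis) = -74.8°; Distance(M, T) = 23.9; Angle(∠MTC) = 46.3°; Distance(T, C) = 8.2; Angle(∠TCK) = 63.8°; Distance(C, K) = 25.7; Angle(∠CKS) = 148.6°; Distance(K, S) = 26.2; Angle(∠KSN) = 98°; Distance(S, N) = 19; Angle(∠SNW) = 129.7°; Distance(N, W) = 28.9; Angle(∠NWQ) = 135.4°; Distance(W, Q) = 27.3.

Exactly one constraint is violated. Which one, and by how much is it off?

Distance(W, Q) = 27.3 — off by 3.50.

M = (0.00, 0.00) ✓; MT at -74.80° ✓; |MT| = 23.90 ✓; ∠MTC = 46.30° ✓; |TC| = 8.200 ✓; ∠TCK = 63.80° ✓; |CK| = 25.70 ✓; ∠CKS = 148.6° ✓; |KS| = 26.20 ✓; ∠KSN = 98.00° ✓; |SN| = 19.00 ✓; ∠SNW = 129.7° ✓; |NW| = 28.90 ✓; ∠NWQ = 135.4° ✓; |WQ| = 23.80 ✗.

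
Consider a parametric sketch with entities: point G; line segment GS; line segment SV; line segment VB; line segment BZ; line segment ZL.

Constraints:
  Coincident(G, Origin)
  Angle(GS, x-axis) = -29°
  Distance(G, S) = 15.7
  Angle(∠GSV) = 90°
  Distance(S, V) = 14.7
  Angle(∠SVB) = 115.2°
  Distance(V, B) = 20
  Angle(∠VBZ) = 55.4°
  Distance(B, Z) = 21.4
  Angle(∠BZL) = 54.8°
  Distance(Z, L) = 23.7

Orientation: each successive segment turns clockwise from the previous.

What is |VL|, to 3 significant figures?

4.64

G is at the origin; GS runs at -29.0° with length 15.7, so S = (13.7, -7.61). ∠GSV = 90.0° gives SV at -119° from the x-axis; with |SV| = 14.7, V = (6.60, -20.5). ∠SVB = 115.2° gives VB at 176° from the x-axis; with |VB| = 20.0, B = (-13.4, -19.1). ∠VBZ = 55.4° gives BZ at 51.6° from the x-axis; with |BZ| = 21.4, Z = (-0.0586, -2.37). ∠BZL = 54.8° gives ZL at -73.6° from the x-axis; with |ZL| = 23.7, L = (6.63, -25.1). Then |VL| = |L − V| = 4.64.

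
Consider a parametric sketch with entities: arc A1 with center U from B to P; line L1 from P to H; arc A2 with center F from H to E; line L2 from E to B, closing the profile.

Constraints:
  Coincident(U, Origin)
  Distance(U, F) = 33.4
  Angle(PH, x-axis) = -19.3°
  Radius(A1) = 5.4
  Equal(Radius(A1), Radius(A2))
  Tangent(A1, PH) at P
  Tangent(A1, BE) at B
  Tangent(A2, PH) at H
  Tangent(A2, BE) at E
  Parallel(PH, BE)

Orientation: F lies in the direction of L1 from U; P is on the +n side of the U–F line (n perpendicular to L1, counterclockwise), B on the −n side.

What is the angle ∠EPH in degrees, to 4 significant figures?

17.92°

The slot axis is L1's direction at -19.3°, so u = (cos -19.3°, sin -19.3°) = (0.9438, -0.3305) and n = (−sin -19.3°, cos -19.3°) = (0.3305, 0.9438). U is at the origin and F lies 33.4 along u from U, so F = 33.4·u = (31.52, -11.04). Tangency of A1 to both parallel lines with radius 5.4 puts P and B at U ± 5.4·n: P = (1.785, 5.097), B = (-1.785, -5.097). Equal radii place H and E the same way about F: H = F + 5.4·n = (33.31, -5.943), E = F − 5.4·n = (29.74, -16.14). Then cos ∠EPH = PE·PH / (|PE||PH|), giving 17.92°.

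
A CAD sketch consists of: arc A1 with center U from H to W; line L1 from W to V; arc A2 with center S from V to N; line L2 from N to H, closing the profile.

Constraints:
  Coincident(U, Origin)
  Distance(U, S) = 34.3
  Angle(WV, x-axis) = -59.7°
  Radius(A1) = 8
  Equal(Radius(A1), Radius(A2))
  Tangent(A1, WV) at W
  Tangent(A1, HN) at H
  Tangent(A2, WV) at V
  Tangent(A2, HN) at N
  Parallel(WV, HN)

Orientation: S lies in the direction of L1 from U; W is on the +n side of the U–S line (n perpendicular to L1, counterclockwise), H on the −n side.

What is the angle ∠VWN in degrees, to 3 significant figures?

25.0°

The slot axis is L1's direction at -59.7°, so u = (cos -59.7°, sin -59.7°) = (0.505, -0.863) and n = (−sin -59.7°, cos -59.7°) = (0.863, 0.505). U is at the origin and S lies 34.3 along u from U, so S = 34.3·u = (17.3, -29.6). Tangency of A1 to both parallel lines with radius 8.0 puts W and H at U ± 8.0·n: W = (6.91, 4.04), H = (-6.91, -4.04). Equal radii place V and N the same way about S: V = S + 8.0·n = (24.2, -25.6), N = S − 8.0·n = (10.4, -33.7). Then cos ∠VWN = WV·WN / (|WV||WN|), giving 25.0°.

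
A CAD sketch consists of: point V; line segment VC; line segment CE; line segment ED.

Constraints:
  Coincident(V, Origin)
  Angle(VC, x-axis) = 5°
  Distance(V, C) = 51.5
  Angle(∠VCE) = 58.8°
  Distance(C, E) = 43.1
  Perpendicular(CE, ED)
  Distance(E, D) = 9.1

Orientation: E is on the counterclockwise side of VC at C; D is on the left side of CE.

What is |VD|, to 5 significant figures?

38.617

∠VCE = 58.8°, so CE runs at 5.0° + (180° − 58.8°) = 126.20° from the x-axis; with |CE| = 43.1, E = C + 43.1·(cos 126.20°, sin 126.20°) = (25.849, 39.269). CE is perpendicular to ED; with |ED| = 9.1 on the left of CE, D = E + 9.1·(-0.80696, -0.59061) = (18.506, 33.894). Then |VD| = |D − V| = 38.617.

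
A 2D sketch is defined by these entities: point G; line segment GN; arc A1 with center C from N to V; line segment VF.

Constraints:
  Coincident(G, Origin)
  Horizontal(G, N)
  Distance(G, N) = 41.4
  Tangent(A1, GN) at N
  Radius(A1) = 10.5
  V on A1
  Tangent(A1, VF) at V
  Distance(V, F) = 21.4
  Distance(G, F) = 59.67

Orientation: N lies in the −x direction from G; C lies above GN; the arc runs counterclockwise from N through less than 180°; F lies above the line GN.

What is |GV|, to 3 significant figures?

38.7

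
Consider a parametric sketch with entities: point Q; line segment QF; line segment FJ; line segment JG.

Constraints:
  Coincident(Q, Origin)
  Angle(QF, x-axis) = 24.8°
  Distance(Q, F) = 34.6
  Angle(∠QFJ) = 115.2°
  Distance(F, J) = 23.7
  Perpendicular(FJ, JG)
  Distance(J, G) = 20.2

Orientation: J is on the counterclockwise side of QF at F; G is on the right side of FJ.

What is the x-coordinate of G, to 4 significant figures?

51.77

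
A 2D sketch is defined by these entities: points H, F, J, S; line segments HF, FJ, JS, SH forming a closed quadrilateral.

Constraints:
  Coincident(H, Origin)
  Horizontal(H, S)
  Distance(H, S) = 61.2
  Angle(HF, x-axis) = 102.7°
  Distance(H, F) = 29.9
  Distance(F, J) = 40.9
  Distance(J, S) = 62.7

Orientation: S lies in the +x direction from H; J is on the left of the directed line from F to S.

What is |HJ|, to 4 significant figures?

59.07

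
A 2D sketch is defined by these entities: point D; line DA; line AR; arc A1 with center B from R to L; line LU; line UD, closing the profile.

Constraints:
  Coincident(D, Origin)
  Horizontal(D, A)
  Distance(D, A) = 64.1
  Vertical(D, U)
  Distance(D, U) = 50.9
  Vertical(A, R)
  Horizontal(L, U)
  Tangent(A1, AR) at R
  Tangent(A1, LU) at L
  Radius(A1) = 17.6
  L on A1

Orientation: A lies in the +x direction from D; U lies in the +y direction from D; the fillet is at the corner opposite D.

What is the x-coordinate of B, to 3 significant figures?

46.5

D is at the origin; D and A share the same y with |DA| = 64.1 and A on the +x side, so A = (64.1, 0.00). D and U share the same x with |DU| = 50.9 and U on the +y side, so U = (0.00, 50.9). The virtual corner opposite D is at (64.1, 50.9). Tangency of A1 to AR means the radius BR is perpendicular to AR and the tangent condition forces BL to be normal to LU, with radius 17.6, so the center B sits 17.6 in from both sides at B = (46.5, 33.3). So B.x = 46.5.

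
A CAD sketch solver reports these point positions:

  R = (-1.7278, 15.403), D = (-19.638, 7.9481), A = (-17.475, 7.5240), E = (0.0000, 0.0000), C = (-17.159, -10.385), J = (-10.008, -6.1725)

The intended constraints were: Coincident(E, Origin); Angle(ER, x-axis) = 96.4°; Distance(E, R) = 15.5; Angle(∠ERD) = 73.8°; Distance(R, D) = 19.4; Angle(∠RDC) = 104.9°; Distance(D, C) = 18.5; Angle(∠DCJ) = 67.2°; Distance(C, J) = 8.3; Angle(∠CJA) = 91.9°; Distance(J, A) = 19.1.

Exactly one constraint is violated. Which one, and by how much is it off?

Distance(J, A) = 19.1 — off by 3.50.

E = (0.00, 0.00) ✓; ER at 96.40° ✓; |ER| = 15.50 ✓; ∠ERD = 73.80° ✓; |RD| = 19.40 ✓; ∠RDC = 104.9° ✓; |DC| = 18.50 ✓; ∠DCJ = 67.20° ✓; |CJ| = 8.300 ✓; ∠CJA = 91.90° ✓; |JA| = 15.60 ✗.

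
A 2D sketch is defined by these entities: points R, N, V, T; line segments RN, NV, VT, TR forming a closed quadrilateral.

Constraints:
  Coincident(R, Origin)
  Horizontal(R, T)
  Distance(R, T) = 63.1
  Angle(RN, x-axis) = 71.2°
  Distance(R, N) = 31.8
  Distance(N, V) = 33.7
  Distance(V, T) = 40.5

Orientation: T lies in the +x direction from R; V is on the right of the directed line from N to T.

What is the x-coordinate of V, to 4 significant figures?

22.62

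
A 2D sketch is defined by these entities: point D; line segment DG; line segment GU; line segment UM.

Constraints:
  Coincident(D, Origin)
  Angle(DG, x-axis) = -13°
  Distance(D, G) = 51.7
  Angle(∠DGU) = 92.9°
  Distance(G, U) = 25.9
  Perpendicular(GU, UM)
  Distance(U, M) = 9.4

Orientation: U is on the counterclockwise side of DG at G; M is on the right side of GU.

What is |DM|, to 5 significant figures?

67.367

∠DGU = 92.9°, so GU runs at -13.0° + (180° − 92.9°) = 74.100° from the x-axis; with |GU| = 25.9, U = G + 25.9·(cos 74.100°, sin 74.100°) = (57.470, 13.279). The perpendicularity gives UM at right angles to GU; with |UM| = 9.4 on the right of GU, M = U + 9.4·(0.96174, -0.27396) = (66.511, 10.704). Then |DM| = |M − D| = 67.367.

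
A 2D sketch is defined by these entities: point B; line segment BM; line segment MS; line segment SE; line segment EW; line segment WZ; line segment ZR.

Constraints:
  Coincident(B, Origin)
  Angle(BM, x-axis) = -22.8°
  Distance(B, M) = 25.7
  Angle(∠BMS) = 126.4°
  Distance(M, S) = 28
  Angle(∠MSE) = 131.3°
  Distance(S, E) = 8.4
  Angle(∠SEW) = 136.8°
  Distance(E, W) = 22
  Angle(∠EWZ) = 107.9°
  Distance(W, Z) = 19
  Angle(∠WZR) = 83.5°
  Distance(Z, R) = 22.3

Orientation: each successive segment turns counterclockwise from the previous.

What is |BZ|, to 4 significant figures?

32.45

∠SEW = 136.8° gives EW at 122.7° from the x-axis; with |EW| = 22.0, W = (37.39, 31.15). ∠EWZ = 107.9° gives WZ at -165.2° from the x-axis; with |WZ| = 19.0, Z = (19.02, 26.30). Then |BZ| = |Z − B| = 32.45.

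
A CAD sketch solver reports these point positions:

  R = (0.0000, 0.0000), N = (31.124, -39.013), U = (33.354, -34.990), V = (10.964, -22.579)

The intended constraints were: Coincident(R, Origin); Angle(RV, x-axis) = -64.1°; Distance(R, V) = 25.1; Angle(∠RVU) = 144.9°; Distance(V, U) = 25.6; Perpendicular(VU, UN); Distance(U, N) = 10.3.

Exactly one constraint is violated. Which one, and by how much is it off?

Distance(U, N) = 10.3 — off by 5.70.

R = (0.00, 0.00) ✓; RV at -64.10° ✓; |RV| = 25.10 ✓; ∠RVU = 144.9° ✓; |VU| = 25.60 ✓; ∠(VU, UN) = 90.00° ✓; |UN| = 4.600 ✗.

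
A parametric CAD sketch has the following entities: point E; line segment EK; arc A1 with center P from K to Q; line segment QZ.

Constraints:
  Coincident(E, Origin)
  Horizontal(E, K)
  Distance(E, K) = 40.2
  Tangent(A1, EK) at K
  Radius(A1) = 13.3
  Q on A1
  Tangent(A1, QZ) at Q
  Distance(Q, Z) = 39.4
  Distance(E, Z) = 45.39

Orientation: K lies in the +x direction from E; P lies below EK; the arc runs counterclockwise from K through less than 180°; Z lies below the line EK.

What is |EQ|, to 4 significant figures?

29.14

E is at the origin; E and K share the same y with |EK| = 40.2 and K on the +x side, so K = (40.20, 0.000). Since A1 is tangent to EK there, PK ⟂ EK, so P = K + (0, -13.3) = (40.20, -13.30). Since PQ ⟂ QZ (tangency), |PZ| = √(13.3² + 39.4²) = 41.58 regardless of where Q sits on A1. So Z lies on both circle(E, 45.39) and circle(P, 41.58); the below-EK intersection is Z = (11.93, -43.79). Q is the foot of the tangent from Z: Q = (28.07, -7.852).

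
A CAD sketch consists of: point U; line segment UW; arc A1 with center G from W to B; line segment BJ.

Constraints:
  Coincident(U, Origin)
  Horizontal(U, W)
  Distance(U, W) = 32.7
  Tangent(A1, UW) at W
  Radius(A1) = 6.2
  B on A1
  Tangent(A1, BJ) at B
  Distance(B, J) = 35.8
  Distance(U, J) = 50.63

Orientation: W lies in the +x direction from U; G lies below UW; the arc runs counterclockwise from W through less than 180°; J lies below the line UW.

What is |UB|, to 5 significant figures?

27.278

Checks: |GB| = 6.200 ✓; ∠(GB, BJ) = 90.00° ✓; |BJ| = 35.80 ✓; |UJ| = 50.63 ✓.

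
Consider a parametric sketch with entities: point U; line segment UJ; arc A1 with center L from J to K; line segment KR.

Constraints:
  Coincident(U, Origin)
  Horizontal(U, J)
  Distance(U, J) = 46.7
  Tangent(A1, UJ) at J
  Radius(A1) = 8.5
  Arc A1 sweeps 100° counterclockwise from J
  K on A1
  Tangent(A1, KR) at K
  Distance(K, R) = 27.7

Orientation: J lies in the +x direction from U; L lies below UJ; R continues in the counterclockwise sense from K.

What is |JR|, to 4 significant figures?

37.42

U is at the origin; U and J share the same y with |UJ| = 46.7 and J on the +x side, so J = (46.70, 0.000). Tangency of A1 to UJ means the radius LJ is perpendicular to UJ, so L = J + (0, -8.5) = (46.70, -8.500). On A1, J sits at bearing 90° from L; a 100° counterclockwise sweep puts K at bearing 190°, so K = L + 8.5·(cos 190°, sin 190°) = (38.33, -9.976). Tangency of A1 to KR means the radius LK is perpendicular to KR, so KR runs along (−sin 190°, cos 190°); with |KR| = 27.7, R = (43.14, -37.26). Then |JR| = |R − J| = 37.42.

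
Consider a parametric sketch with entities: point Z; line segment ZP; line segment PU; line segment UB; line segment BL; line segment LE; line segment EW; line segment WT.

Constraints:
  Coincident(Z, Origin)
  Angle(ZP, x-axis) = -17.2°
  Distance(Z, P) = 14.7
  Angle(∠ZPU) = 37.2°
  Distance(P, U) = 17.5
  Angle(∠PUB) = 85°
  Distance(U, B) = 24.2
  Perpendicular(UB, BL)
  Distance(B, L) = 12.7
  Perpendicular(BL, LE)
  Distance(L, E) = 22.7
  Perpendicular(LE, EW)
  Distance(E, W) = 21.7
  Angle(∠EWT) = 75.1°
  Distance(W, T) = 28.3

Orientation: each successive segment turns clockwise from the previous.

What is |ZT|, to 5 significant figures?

20.615

LE ⟂ EW, so EW runs at -165.00°; with |EW| = 21.7, W = (-11.484, -11.213). ∠EWT = 75.1° gives WT at 90.100° from the x-axis; with |WT| = 28.3, T = (-11.533, 17.087). Then |ZT| = |T − Z| = 20.615.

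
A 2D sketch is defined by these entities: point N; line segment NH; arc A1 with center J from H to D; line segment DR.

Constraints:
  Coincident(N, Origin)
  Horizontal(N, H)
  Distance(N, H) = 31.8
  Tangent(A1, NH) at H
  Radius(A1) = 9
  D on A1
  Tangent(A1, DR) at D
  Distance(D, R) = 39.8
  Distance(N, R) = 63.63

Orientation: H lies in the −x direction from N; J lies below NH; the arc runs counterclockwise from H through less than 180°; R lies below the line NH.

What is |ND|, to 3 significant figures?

41.8

N is at the origin; N and H share the same y with |NH| = 31.8 and H on the −x side, so H = (-31.8, 0.00). Since A1 is tangent to NH there, JH ⟂ NH, so J = H + (0, -9) = (-31.8, -9.00). Since JD ⟂ DR (tangency), |JR| = √(9.0² + 39.8²) = 40.8 regardless of where D sits on A1. So R lies on both circle(N, 63.63) and circle(J, 40.8); the below-NH intersection is R = (-40.8, -48.8). D is the foot of the tangent from R: D = (-40.8, -8.99).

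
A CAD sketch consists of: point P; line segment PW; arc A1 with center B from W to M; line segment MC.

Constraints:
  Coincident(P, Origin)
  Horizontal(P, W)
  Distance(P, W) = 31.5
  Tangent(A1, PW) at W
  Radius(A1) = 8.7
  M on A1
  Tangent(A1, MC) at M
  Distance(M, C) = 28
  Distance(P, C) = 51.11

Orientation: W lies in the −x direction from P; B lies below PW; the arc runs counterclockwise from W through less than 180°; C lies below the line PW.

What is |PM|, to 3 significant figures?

41.4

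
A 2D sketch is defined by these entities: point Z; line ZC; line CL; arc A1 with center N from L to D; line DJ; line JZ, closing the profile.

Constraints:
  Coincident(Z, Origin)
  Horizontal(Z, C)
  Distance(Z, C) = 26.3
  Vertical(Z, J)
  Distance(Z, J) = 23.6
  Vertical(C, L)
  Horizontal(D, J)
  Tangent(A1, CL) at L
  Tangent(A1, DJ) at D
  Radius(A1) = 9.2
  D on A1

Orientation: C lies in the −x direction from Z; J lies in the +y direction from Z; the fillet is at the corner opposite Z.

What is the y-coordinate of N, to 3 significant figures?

14.4

Z is at the origin; Z and C share the same y with |ZC| = 26.3 and C on the −x side, so C = (-26.3, 0.00). ZJ is vertical with |ZJ| = 23.6 and J on the +y side, so J = (0.00, 23.6). The virtual corner opposite Z is at (-26.3, 23.6). Since A1 is tangent to CL there, NL ⟂ CL and the tangent condition forces ND to be normal to DJ, with radius 9.2, so the center N sits 9.2 in from both sides at N = (-17.1, 14.4). So N.y = 14.4.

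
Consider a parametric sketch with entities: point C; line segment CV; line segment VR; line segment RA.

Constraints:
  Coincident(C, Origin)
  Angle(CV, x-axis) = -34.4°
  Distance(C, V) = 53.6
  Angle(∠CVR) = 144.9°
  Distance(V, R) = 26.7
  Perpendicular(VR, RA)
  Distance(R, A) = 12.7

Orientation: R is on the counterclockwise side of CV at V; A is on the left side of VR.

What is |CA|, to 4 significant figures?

72.84

C is at the origin; CV runs at -34.4° with length 53.6, so V = 53.6·(cos -34.4°, sin -34.4°) = (44.23, -30.28). ∠CVR = 144.9°, so VR runs at -34.4° + (180° − 144.9°) = 0.7000° from the x-axis; with |VR| = 26.7, R = V + 26.7·(cos 0.7000°, sin 0.7000°) = (70.92, -29.96). VR ⟂ RA; with |RA| = 12.7 on the left of VR, A = R + 12.7·(-0.01222, 0.9999) = (70.77, -17.26). Then |CA| = |A − C| = 72.84.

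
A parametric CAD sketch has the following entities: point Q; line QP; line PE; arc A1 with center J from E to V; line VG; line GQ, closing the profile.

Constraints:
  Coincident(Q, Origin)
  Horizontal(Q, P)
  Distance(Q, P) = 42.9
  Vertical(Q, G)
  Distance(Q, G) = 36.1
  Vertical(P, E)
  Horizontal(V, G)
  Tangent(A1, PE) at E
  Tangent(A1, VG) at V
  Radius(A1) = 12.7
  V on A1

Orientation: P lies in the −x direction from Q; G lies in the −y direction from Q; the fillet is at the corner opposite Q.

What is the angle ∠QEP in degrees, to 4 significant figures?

61.39°

Q is at the origin; QP is horizontal with |QP| = 42.9 and P on the −x side, so P = (-42.90, 0.000). Q and G share the same x with |QG| = 36.1 and G on the −y side, so G = (0.000, -36.10). The virtual corner opposite Q is at (-42.90, -36.10). The tangent condition forces JE to be normal to PE and since A1 is tangent to VG there, JV ⟂ VG, with radius 12.7, so the center J sits 12.7 in from both sides at J = (-30.20, -23.40). That places the tangent points at E = (-42.90, -23.40) on PE and V = (-30.20, -36.10) on VG. Then cos ∠QEP = EQ·EP / (|EQ||EP|), giving 61.39°.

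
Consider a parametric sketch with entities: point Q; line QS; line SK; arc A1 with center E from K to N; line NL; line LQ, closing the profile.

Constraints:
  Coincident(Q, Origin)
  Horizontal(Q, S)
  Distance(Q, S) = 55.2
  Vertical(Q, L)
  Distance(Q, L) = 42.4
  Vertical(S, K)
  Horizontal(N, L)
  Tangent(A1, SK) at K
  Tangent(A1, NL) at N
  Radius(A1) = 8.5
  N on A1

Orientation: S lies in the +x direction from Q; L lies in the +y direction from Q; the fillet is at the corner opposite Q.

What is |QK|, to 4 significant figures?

64.78

The virtual corner opposite Q is at (55.20, 42.40). The tangent condition forces EK to be normal to SK and tangency of A1 to NL means the radius EN is perpendicular to NL, with radius 8.5, so the center E sits 8.5 in from both sides at E = (46.70, 33.90). That places the tangent points at K = (55.20, 33.90) on SK and N = (46.70, 42.40) on NL. Then |QK| = |K − Q| = 64.78.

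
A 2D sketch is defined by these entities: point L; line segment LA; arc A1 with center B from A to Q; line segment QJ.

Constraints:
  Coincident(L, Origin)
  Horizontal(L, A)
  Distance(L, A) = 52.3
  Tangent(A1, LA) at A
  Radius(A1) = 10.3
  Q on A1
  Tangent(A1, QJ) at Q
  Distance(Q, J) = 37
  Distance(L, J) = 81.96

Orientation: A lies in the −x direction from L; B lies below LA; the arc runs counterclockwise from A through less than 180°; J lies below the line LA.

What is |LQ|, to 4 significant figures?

63.06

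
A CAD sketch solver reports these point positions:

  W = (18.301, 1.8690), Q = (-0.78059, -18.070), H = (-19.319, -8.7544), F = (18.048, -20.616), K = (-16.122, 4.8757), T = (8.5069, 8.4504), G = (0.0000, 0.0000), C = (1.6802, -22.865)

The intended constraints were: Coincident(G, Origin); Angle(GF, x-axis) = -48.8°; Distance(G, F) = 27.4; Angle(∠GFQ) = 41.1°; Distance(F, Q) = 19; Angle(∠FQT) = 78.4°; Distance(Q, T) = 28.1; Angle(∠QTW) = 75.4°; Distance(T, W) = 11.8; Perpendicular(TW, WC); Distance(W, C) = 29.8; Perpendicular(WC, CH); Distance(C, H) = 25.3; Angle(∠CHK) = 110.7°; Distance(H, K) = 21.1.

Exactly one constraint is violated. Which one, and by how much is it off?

Distance(H, K) = 21.1 — off by 7.10.

G = (0.00, 0.00) ✓; GF at -48.80° ✓; |GF| = 27.40 ✓; ∠GFQ = 41.10° ✓; |FQ| = 19.00 ✓; ∠FQT = 78.40° ✓; |QT| = 28.10 ✓; ∠QTW = 75.40° ✓; |TW| = 11.80 ✓; ∠(TW, WC) = 90.00° ✓; |WC| = 29.80 ✓; ∠(WC, CH) = 90.00° ✓; |CH| = 25.30 ✓; ∠CHK = 110.7° ✓; |HK| = 14.00 ✗.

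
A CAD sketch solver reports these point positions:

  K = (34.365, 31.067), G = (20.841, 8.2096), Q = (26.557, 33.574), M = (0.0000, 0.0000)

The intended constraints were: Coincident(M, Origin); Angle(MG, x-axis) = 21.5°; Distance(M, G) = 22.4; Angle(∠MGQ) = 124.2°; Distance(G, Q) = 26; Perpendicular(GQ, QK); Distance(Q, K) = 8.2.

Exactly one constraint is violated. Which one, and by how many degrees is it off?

Perpendicular(GQ, QK) — off by 5.10°.

M = (0.00, 0.00) ✓; MG at 21.50° ✓; |MG| = 22.40 ✓; ∠MGQ = 124.2° ✓; |GQ| = 26.00 ✓; ∠(GQ, QK) = 95.10° ✗; |QK| = 8.201 ✓.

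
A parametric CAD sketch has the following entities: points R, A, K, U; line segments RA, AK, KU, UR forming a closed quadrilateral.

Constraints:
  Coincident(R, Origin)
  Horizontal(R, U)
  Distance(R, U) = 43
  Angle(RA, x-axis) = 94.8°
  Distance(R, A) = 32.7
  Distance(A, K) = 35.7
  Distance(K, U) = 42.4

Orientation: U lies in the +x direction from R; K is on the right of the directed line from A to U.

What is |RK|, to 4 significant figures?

3.031

Checks: |AK| = 35.70 ✓; |KU| = 42.40 ✓.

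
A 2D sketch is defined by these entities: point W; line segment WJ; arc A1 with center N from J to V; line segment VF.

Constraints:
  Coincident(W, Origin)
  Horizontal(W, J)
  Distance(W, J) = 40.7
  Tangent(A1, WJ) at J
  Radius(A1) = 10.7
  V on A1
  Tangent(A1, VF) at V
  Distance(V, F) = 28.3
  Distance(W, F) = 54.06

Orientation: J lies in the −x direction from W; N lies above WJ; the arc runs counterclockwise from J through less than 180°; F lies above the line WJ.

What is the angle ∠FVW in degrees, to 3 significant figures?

124°

W is at the origin; WJ is horizontal with |WJ| = 40.7 and J on the −x side, so J = (-40.7, 0.00). The tangent condition forces NJ to be normal to WJ, so N = J + (0, 10.7) = (-40.7, 10.7). Since NV ⟂ VF (tangency), |NF| = √(10.7² + 28.3²) = 30.3 regardless of where V sits on A1. So F lies on both circle(W, 54.06) and circle(N, 30.3); the above-WJ intersection is F = (-35.8, 40.5). V is the foot of the tangent from F: V = (-30.2, 12.8).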